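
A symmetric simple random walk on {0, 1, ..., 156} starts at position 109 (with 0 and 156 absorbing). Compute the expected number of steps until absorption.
E[τ | X_0 = 109] = 5123

Let v_k = E[τ | X_0 = k]. Boundary: v_0 = v_156 = 0. Recurrence: v_k = 1 + (v_{k-1} + v_{k+1})/2 for 1 ≤ k ≤ 155. The particular solution to v_k − (v_{k-1} + v_{k+1})/2 = 1 is v_k = −k^2. Adding homogeneous solution A + B k and matching boundaries gives v_k = k (156 − k). Substituting k = 109: v_109 = 109 · 47 = 5123.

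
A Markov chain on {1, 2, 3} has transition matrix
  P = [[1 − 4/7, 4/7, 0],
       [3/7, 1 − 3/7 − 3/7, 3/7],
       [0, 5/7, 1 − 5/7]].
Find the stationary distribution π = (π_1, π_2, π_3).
π = (15/47, 20/47, 12/47)

This is a birth-death chain on three states, which satisfies detailed balance: π_1 · P_{12} = π_2 · P_{21} and π_2 · P_{23} = π_3 · P_{32}.
From π_1 · 4/7 = π_2 · 3/7: π_2/π_1 = (4/7)/(3/7) = 4/3.
From π_2 · 3/7 = π_3 · 5/7: π_3/π_2 = (3/7)/(5/7) = 3/5.
Take π_1 proportional to 1; then unnormalized π = (1, 4/3, 4/5). Normalize by dividing by the sum 47/15:
  π = (15/47, 20/47, 12/47).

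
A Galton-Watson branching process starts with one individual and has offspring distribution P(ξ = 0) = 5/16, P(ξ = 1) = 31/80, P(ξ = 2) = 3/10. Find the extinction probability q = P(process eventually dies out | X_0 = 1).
q = 1

Mean offspring μ = 0·5/16 + 1·31/80 + 2·3/10 = 79/80 ≤ 1. For μ ≤ 1 with offspring not concentrated at 1, the Galton-Watson process goes extinct almost surely, so q = 1.
(Algebraic check: The pgf is f(s) = 5/16 + 31/80·s + 3/10·s². The extinction probability q is the smallest fixed point of f in [0, 1]. Setting s = f(s):
  3/10·s² + (31/80 − 1)·s + 5/16 = 0
  3/10·s² − (5/16 + 3/10)·s + 5/16 = 0
which factors as (s − 1)·(3/10·s − 5/16) = 0, giving roots s = 1 and s = (5/16)/(3/10) = 25/24. Since 25/24 ≥ 1, the smallest root in [0, 1] is s = 1.)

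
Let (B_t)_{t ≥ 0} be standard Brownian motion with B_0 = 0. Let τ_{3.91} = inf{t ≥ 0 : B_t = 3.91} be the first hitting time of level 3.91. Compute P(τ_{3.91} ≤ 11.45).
P(τ_{3.91} ≤ 11.45) = 2(1 − Φ(3.91/√11.45)) = 2(1 − Φ(1.1555)) ≈ 0.2479

By the reflection principle for standard BM, P(τ_b ≤ t) = 2 · P(B_t ≥ b). Since B_t ~ N(0, t), P(B_t ≥ 3.91) = 1 − Φ(3.91/√t) = 1 − Φ(3.91/√11.45) = 1 − Φ(1.1555) ≈ 0.12394. Doubling: P(τ_{3.91} ≤ 11.45) ≈ 2 · 0.12394 = 0.24788 ≈ 0.2479.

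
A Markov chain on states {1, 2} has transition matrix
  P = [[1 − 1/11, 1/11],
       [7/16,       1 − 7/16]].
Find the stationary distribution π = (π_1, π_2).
π_1 = 77/93, π_2 = 16/93

Solve πP = π with π_1 + π_2 = 1. From πP = π: π_1 · (1 − 1/11) + π_2 · 7/16 = π_1 ⇒ π_2 · 7/16 = π_1 · 1/11 ⇒ π_2/π_1 = (1/11)/(7/16) = 16/77. Together with π_1 + π_2 = 1:
  π_1 = (7/16)/(1/11 + 7/16) = (7/16)/(93/176) = 77/93,
  π_2 = (1/11)/(1/11 + 7/16) = (1/11)/(93/176) = 16/93.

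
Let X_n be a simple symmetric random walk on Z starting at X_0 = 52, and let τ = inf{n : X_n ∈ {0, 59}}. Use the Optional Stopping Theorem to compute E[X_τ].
E[X_τ] = 52

X_n is a martingale and τ is a bounded-mean stopping time (indeed τ is finite a.s. with bounded expectation since the walk is in a bounded region). By the OST, E[X_τ] = E[X_0] = 52. Equivalently: E[X_τ] = 59 · P(hit 59 first) + 0 · P(hit 0 first) = 59 · (52/59) = 52.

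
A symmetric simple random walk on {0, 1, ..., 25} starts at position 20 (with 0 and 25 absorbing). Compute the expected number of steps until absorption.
E[τ | X_0 = 20] = 100

Let v_k = E[τ | X_0 = k]. Boundary: v_0 = v_25 = 0. Recurrence: v_k = 1 + (v_{k-1} + v_{k+1})/2 for 1 ≤ k ≤ 24. The particular solution to v_k − (v_{k-1} + v_{k+1})/2 = 1 is v_k = −k^2. Adding homogeneous solution A + B k and matching boundaries gives v_k = k (25 − k). Substituting k = 20: v_20 = 20 · 5 = 100.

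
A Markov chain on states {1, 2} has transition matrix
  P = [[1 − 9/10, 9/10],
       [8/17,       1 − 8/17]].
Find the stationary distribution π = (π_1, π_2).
π_1 = 80/233, π_2 = 153/233

Solve πP = π with π_1 + π_2 = 1. From πP = π: π_1 · (1 − 9/10) + π_2 · 8/17 = π_1 ⇒ π_2 · 8/17 = π_1 · 9/10 ⇒ π_2/π_1 = (9/10)/(8/17) = 153/80. Together with π_1 + π_2 = 1:
  π_1 = (8/17)/(9/10 + 8/17) = (8/17)/(233/170) = 80/233,
  π_2 = (9/10)/(9/10 + 8/17) = (9/10)/(233/170) = 153/233.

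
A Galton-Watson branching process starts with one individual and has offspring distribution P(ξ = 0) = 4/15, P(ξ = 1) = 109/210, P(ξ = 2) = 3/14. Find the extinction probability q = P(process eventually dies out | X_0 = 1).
q = 1

Mean offspring μ = 0·4/15 + 1·109/210 + 2·3/14 = 199/210 ≤ 1. For μ ≤ 1 with offspring not concentrated at 1, the Galton-Watson process goes extinct almost surely, so q = 1.
(Algebraic check: The pgf is f(s) = 4/15 + 109/210·s + 3/14·s². The extinction probability q is the smallest fixed point of f in [0, 1]. Setting s = f(s):
  3/14·s² + (109/210 − 1)·s + 4/15 = 0
  3/14·s² − (4/15 + 3/14)·s + 4/15 = 0
which factors as (s − 1)·(3/14·s − 4/15) = 0, giving roots s = 1 and s = (4/15)/(3/14) = 56/45. Since 56/45 ≥ 1, the smallest root in [0, 1] is s = 1.)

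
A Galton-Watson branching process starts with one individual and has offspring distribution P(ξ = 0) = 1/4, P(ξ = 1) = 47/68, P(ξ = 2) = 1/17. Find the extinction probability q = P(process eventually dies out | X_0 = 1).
q = 1

Mean offspring μ = 0·1/4 + 1·47/68 + 2·1/17 = 55/68 ≤ 1. For μ ≤ 1 with offspring not concentrated at 1, the Galton-Watson process goes extinct almost surely, so q = 1.
(Algebraic check: The pgf is f(s) = 1/4 + 47/68·s + 1/17·s². The extinction probability q is the smallest fixed point of f in [0, 1]. Setting s = f(s):
  1/17·s² + (47/68 − 1)·s + 1/4 = 0
  1/17·s² − (1/4 + 1/17)·s + 1/4 = 0
which factors as (s − 1)·(1/17·s − 1/4) = 0, giving roots s = 1 and s = (1/4)/(1/17) = 17/4. Since 17/4 ≥ 1, the smallest root in [0, 1] is s = 1.)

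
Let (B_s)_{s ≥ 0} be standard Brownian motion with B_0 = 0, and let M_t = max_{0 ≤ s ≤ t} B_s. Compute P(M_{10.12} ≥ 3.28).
P(M_{10.12} ≥ 3.28) = 2·P(B_{10.12} ≥ 3.28) = 2(1 − Φ(3.28/√10.12)) ≈ 0.3025

By the reflection principle for Brownian motion, P(M_t ≥ a) = 2 · P(B_t ≥ a) for a ≥ 0. Since B_t ~ N(0, t), P(B_t ≥ 3.28) = 1 − Φ(3.28/√t) = 1 − Φ(3.28/√10.12) = 1 − Φ(1.0311). So
  P(M_{10.12} ≥ 3.28) = 2(1 − Φ(1.0311)) ≈ 0.3025.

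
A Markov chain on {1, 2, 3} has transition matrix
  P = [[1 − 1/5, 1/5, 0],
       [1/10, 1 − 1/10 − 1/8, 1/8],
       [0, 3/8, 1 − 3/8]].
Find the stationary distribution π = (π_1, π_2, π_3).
π = (3/11, 6/11, 2/11)

This is a birth-death chain on three states, which satisfies detailed balance: π_1 · P_{12} = π_2 · P_{21} and π_2 · P_{23} = π_3 · P_{32}.
From π_1 · 1/5 = π_2 · 1/10: π_2/π_1 = (1/5)/(1/10) = 2.
From π_2 · 1/8 = π_3 · 3/8: π_3/π_2 = (1/8)/(3/8) = 1/3.
Take π_1 proportional to 1; then unnormalized π = (1, 2, 2/3). Normalize by dividing by the sum 11/3:
  π = (3/11, 6/11, 2/11).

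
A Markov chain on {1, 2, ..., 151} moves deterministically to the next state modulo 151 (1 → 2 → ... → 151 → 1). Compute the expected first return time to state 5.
E[T_5 | X_0 = 5] = 151

The chain cycles deterministically, so starting at state 5 it returns in exactly 151 steps. Equivalently, the stationary distribution is uniform π_j = 1/151 for every state j, so by Kac's formula E[T_5] = 1/π_5 = 151.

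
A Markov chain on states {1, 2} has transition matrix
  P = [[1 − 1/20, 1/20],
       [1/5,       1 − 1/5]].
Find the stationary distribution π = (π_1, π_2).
π_1 = 4/5, π_2 = 1/5

Solve πP = π with π_1 + π_2 = 1. From πP = π: π_1 · (1 − 1/20) + π_2 · 1/5 = π_1 ⇒ π_2 · 1/5 = π_1 · 1/20 ⇒ π_2/π_1 = (1/20)/(1/5) = 1/4. Together with π_1 + π_2 = 1:
  π_1 = (1/5)/(1/20 + 1/5) = (1/5)/(1/4) = 4/5,
  π_2 = (1/20)/(1/20 + 1/5) = (1/20)/(1/4) = 1/5.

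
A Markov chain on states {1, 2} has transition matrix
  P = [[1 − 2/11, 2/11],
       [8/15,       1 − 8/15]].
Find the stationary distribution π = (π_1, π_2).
π_1 = 44/59, π_2 = 15/59

Solve πP = π with π_1 + π_2 = 1. From πP = π: π_1 · (1 − 2/11) + π_2 · 8/15 = π_1 ⇒ π_2 · 8/15 = π_1 · 2/11 ⇒ π_2/π_1 = (2/11)/(8/15) = 15/44. Together with π_1 + π_2 = 1:
  π_1 = (8/15)/(2/11 + 8/15) = (8/15)/(118/165) = 44/59,
  π_2 = (2/11)/(2/11 + 8/15) = (2/11)/(118/165) = 15/59.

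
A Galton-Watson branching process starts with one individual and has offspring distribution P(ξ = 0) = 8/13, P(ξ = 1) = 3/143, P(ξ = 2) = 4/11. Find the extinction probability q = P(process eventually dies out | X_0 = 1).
q = 1

Mean offspring μ = 0·8/13 + 1·3/143 + 2·4/11 = 107/143 ≤ 1. For μ ≤ 1 with offspring not concentrated at 1, the Galton-Watson process goes extinct almost surely, so q = 1.
(Algebraic check: The pgf is f(s) = 8/13 + 3/143·s + 4/11·s². The extinction probability q is the smallest fixed point of f in [0, 1]. Setting s = f(s):
  4/11·s² + (3/143 − 1)·s + 8/13 = 0
  4/11·s² − (8/13 + 4/11)·s + 8/13 = 0
which factors as (s − 1)·(4/11·s − 8/13) = 0, giving roots s = 1 and s = (8/13)/(4/11) = 22/13. Since 22/13 ≥ 1, the smallest root in [0, 1] is s = 1.)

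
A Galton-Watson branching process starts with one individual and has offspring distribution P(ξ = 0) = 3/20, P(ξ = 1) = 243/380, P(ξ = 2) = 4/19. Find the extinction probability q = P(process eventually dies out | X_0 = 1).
q = 57/80

The pgf is f(s) = 3/20 + 243/380·s + 4/19·s². The extinction probability q is the smallest fixed point of f in [0, 1]. Setting s = f(s):
  4/19·s² + (243/380 − 1)·s + 3/20 = 0
  4/19·s² − (3/20 + 4/19)·s + 3/20 = 0
which factors as (s − 1)·(4/19·s − 3/20) = 0, giving roots s = 1 and s = (3/20)/(4/19) = 57/80.
Mean offspring μ = 243/380 + 2·4/19 = 403/380 > 1 (supercritical), so q < 1. The extinction probability is the smaller root: q = (3/20)/(4/19) = 57/80.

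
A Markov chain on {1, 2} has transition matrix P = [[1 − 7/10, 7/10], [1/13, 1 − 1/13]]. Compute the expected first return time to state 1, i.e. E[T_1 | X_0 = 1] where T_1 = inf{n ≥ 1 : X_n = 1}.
E[T_1 | X_0 = 1] = 1/π_1 = 101/10

For an irreducible recurrent Markov chain with stationary distribution π, E[T_i | X_0 = i] = 1/π_i (Kac's formula). Here π_1 = (1/13)/(7/10 + 1/13) = (1/13)/(101/130) = 10/101, so E[T_1 | X_0 = 1] = 1/π_1 = (7/10 + 1/13)/(1/13) = (101/130)/(1/13) = 101/10.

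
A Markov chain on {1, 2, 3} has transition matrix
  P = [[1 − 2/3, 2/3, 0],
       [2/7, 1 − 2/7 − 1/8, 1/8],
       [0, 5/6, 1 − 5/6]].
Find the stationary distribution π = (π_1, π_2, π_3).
π = (60/221, 140/221, 21/221)

This is a birth-death chain on three states, which satisfies detailed balance: π_1 · P_{12} = π_2 · P_{21} and π_2 · P_{23} = π_3 · P_{32}.
From π_1 · 2/3 = π_2 · 2/7: π_2/π_1 = (2/3)/(2/7) = 7/3.
From π_2 · 1/8 = π_3 · 5/6: π_3/π_2 = (1/8)/(5/6) = 3/20.
Take π_1 proportional to 1; then unnormalized π = (1, 7/3, 7/20). Normalize by dividing by the sum 221/60:
  π = (60/221, 140/221, 21/221).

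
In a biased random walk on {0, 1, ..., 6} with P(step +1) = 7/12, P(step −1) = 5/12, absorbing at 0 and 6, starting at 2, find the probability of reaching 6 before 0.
P(hit 6 before 0) = (1 − (5/7)^2) / (1 − (5/7)^6) = 2401/4251

Let u_k denote P(reach 6 before 0 | start at k). Boundary: u_0 = 0, u_6 = 1. Recurrence: u_k = 7/12·u_{k+1} + 5/12·u_{k-1} for 1 ≤ k ≤ 5. Try u_k = A + B·r^k with r = q/p = (5/12)/(7/12) = 5/7. Substitution satisfies the recurrence; boundary conditions give:
  u_k = (1 − r^k) / (1 − r^N) = (1 − (5/7)^2) / (1 − (5/7)^6) = 2401/4251.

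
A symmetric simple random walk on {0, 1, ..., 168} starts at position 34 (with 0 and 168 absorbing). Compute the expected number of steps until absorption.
E[τ | X_0 = 34] = 4556

Let v_k = E[τ | X_0 = k]. Boundary: v_0 = v_168 = 0. Recurrence: v_k = 1 + (v_{k-1} + v_{k+1})/2 for 1 ≤ k ≤ 167. The particular solution to v_k − (v_{k-1} + v_{k+1})/2 = 1 is v_k = −k^2. Adding homogeneous solution A + B k and matching boundaries gives v_k = k (168 − k). Substituting k = 34: v_34 = 34 · 134 = 4556.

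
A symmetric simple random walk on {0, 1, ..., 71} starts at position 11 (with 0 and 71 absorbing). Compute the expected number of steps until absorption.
E[τ | X_0 = 11] = 660

Let v_k = E[τ | X_0 = k]. Boundary: v_0 = v_71 = 0. Recurrence: v_k = 1 + (v_{k-1} + v_{k+1})/2 for 1 ≤ k ≤ 70. The particular solution to v_k − (v_{k-1} + v_{k+1})/2 = 1 is v_k = −k^2. Adding homogeneous solution A + B k and matching boundaries gives v_k = k (71 − k). Substituting k = 11: v_11 = 11 · 60 = 660.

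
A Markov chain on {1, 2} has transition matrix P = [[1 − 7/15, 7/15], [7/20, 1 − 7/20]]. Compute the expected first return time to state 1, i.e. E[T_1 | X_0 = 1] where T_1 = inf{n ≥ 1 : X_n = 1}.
E[T_1 | X_0 = 1] = 1/π_1 = 7/3

For an irreducible recurrent Markov chain with stationary distribution π, E[T_i | X_0 = i] = 1/π_i (Kac's formula). Here π_1 = (7/20)/(7/15 + 7/20) = (7/20)/(49/60) = 3/7, so E[T_1 | X_0 = 1] = 1/π_1 = (7/15 + 7/20)/(7/20) = (49/60)/(7/20) = 7/3.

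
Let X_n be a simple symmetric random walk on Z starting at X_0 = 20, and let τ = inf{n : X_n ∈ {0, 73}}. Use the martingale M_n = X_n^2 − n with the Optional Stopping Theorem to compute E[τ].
E[τ] = 1060

M_n = X_n^2 − n is a martingale (since E[X_{n+1}^2 | F_n] = X_n^2 + 1). By OST (τ has finite mean in a bounded region), E[M_τ] = E[M_0] = X_0^2 − 0 = 20^2 = 400. Also E[M_τ] = E[X_τ^2] − E[τ]. The walk exits at 0 or 73, with P(hit 73 first) = 20/73, so E[X_τ^2] = 73^2 · 20/73 + 0 = 1460. Thus E[τ] = E[X_τ^2] − E[M_τ] = 1460 − 400 = 1060 = 20(73 − 20) = 1060.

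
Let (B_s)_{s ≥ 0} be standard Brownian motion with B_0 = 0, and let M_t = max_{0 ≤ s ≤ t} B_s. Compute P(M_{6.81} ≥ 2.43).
P(M_{6.81} ≥ 2.43) = 2·P(B_{6.81} ≥ 2.43) = 2(1 − Φ(2.43/√6.81)) ≈ 0.3518

By the reflection principle for Brownian motion, P(M_t ≥ a) = 2 · P(B_t ≥ a) for a ≥ 0. Since B_t ~ N(0, t), P(B_t ≥ 2.43) = 1 − Φ(2.43/√t) = 1 − Φ(2.43/√6.81) = 1 − Φ(0.9312). So
  P(M_{6.81} ≥ 2.43) = 2(1 − Φ(0.9312)) ≈ 0.3518.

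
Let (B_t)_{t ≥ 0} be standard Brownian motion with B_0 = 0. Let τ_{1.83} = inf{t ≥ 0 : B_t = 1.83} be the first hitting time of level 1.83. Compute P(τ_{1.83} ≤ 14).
P(τ_{1.83} ≤ 14) = 2(1 − Φ(1.83/√14)) = 2(1 − Φ(0.4891)) ≈ 0.6248

By the reflection principle for standard BM, P(τ_b ≤ t) = 2 · P(B_t ≥ b). Since B_t ~ N(0, t), P(B_t ≥ 1.83) = 1 − Φ(1.83/√t) = 1 − Φ(1.83/√14) = 1 − Φ(0.4891) ≈ 0.31239. Doubling: P(τ_{1.83} ≤ 14) ≈ 2 · 0.31239 = 0.62478 ≈ 0.6248.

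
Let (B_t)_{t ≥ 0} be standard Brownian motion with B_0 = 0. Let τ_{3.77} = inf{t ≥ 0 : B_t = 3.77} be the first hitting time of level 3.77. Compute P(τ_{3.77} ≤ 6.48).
P(τ_{3.77} ≤ 6.48) = 2(1 − Φ(3.77/√6.48)) = 2(1 − Φ(1.4810)) ≈ 0.1386

By the reflection principle for standard BM, P(τ_b ≤ t) = 2 · P(B_t ≥ b). Since B_t ~ N(0, t), P(B_t ≥ 3.77) = 1 − Φ(3.77/√t) = 1 − Φ(3.77/√6.48) = 1 − Φ(1.4810) ≈ 0.06930. Doubling: P(τ_{3.77} ≤ 6.48) ≈ 2 · 0.06930 = 0.13860 ≈ 0.1386.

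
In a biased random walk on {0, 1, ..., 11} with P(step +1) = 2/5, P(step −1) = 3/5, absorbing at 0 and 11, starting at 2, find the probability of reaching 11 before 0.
P(hit 11 before 0) = (1 − (3/2)^2) / (1 − (3/2)^11) = 2560/175099

Let u_k denote P(reach 11 before 0 | start at k). Boundary: u_0 = 0, u_11 = 1. Recurrence: u_k = 2/5·u_{k+1} + 3/5·u_{k-1} for 1 ≤ k ≤ 10. Try u_k = A + B·r^k with r = q/p = (3/5)/(2/5) = 3/2. Substitution satisfies the recurrence; boundary conditions give:
  u_k = (1 − r^k) / (1 − r^N) = (1 − (3/2)^2) / (1 − (3/2)^11) = 2560/175099.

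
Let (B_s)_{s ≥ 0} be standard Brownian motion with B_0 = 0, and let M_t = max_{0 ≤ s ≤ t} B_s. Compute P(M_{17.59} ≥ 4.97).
P(M_{17.59} ≥ 4.97) = 2·P(B_{17.59} ≥ 4.97) = 2(1 − Φ(4.97/√17.59)) ≈ 0.2360

By the reflection principle for Brownian motion, P(M_t ≥ a) = 2 · P(B_t ≥ a) for a ≥ 0. Since B_t ~ N(0, t), P(B_t ≥ 4.97) = 1 − Φ(4.97/√t) = 1 − Φ(4.97/√17.59) = 1 − Φ(1.1850). So
  P(M_{17.59} ≥ 4.97) = 2(1 − Φ(1.1850)) ≈ 0.2360.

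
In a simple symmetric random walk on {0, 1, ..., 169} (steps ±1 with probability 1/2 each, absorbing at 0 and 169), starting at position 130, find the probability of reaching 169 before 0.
P(hit 169 before 0) = 130/169 = 10/13

Let u_k = P(hit 169 before 0 | start at k). Then u_0 = 0, u_169 = 1, and u_k = u_{k-1}/2 + u_{k+1}/2 for 1 ≤ k ≤ 168. This harmonic recurrence is solved by u_k = k/169, giving u_130 = 130/169 = 10/13.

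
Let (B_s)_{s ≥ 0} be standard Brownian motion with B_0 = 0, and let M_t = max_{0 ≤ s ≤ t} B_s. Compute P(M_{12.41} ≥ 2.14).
P(M_{12.41} ≥ 2.14) = 2·P(B_{12.41} ≥ 2.14) = 2(1 − Φ(2.14/√12.41)) ≈ 0.5435

By the reflection principle for Brownian motion, P(M_t ≥ a) = 2 · P(B_t ≥ a) for a ≥ 0. Since B_t ~ N(0, t), P(B_t ≥ 2.14) = 1 − Φ(2.14/√t) = 1 − Φ(2.14/√12.41) = 1 − Φ(0.6075). So
  P(M_{12.41} ≥ 2.14) = 2(1 − Φ(0.6075)) ≈ 0.5435.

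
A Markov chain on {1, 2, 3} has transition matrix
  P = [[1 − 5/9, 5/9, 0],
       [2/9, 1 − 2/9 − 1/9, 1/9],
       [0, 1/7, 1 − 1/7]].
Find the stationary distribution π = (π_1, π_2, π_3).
π = (9/49, 45/98, 5/14)

This is a birth-death chain on three states, which satisfies detailed balance: π_1 · P_{12} = π_2 · P_{21} and π_2 · P_{23} = π_3 · P_{32}.
From π_1 · 5/9 = π_2 · 2/9: π_2/π_1 = (5/9)/(2/9) = 5/2.
From π_2 · 1/9 = π_3 · 1/7: π_3/π_2 = (1/9)/(1/7) = 7/9.
Take π_1 proportional to 1; then unnormalized π = (1, 5/2, 35/18). Normalize by dividing by the sum 49/9:
  π = (9/49, 45/98, 5/14).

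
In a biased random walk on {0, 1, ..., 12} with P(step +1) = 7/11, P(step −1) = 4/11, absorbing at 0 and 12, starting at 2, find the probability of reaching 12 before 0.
P(hit 12 before 0) = (1 − (4/7)^2) / (1 − (4/7)^12) = 282475249/418924545

Let u_k denote P(reach 12 before 0 | start at k). Boundary: u_0 = 0, u_12 = 1. Recurrence: u_k = 7/11·u_{k+1} + 4/11·u_{k-1} for 1 ≤ k ≤ 11. Try u_k = A + B·r^k with r = q/p = (4/11)/(7/11) = 4/7. Substitution satisfies the recurrence; boundary conditions give:
  u_k = (1 − r^k) / (1 − r^N) = (1 − (4/7)^2) / (1 − (4/7)^12) = 282475249/418924545.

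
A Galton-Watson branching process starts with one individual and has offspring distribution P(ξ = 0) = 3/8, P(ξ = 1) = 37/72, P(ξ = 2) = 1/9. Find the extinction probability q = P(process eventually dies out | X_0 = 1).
q = 1

Mean offspring μ = 0·3/8 + 1·37/72 + 2·1/9 = 53/72 ≤ 1. For μ ≤ 1 with offspring not concentrated at 1, the Galton-Watson process goes extinct almost surely, so q = 1.
(Algebraic check: The pgf is f(s) = 3/8 + 37/72·s + 1/9·s². The extinction probability q is the smallest fixed point of f in [0, 1]. Setting s = f(s):
  1/9·s² + (37/72 − 1)·s + 3/8 = 0
  1/9·s² − (3/8 + 1/9)·s + 3/8 = 0
which factors as (s − 1)·(1/9·s − 3/8) = 0, giving roots s = 1 and s = (3/8)/(1/9) = 27/8. Since 27/8 ≥ 1, the smallest root in [0, 1] is s = 1.)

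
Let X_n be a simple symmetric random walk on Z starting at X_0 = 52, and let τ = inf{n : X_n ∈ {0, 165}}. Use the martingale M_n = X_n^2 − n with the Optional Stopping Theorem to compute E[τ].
E[τ] = 5876

M_n = X_n^2 − n is a martingale (since E[X_{n+1}^2 | F_n] = X_n^2 + 1). By OST (τ has finite mean in a bounded region), E[M_τ] = E[M_0] = X_0^2 − 0 = 52^2 = 2704. Also E[M_τ] = E[X_τ^2] − E[τ]. The walk exits at 0 or 165, with P(hit 165 first) = 52/165, so E[X_τ^2] = 165^2 · 52/165 + 0 = 8580. Thus E[τ] = E[X_τ^2] − E[M_τ] = 8580 − 2704 = 5876 = 52(165 − 52) = 5876.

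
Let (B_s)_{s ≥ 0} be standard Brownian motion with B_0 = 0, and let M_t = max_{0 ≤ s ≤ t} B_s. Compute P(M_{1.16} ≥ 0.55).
P(M_{1.16} ≥ 0.55) = 2·P(B_{1.16} ≥ 0.55) = 2(1 − Φ(0.55/√1.16)) ≈ 0.6096

By the reflection principle for Brownian motion, P(M_t ≥ a) = 2 · P(B_t ≥ a) for a ≥ 0. Since B_t ~ N(0, t), P(B_t ≥ 0.55) = 1 − Φ(0.55/√t) = 1 − Φ(0.55/√1.16) = 1 − Φ(0.5107). So
  P(M_{1.16} ≥ 0.55) = 2(1 − Φ(0.5107)) ≈ 0.6096.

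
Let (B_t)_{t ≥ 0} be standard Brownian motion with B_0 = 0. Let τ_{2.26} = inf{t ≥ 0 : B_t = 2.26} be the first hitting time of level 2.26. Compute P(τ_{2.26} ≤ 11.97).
P(τ_{2.26} ≤ 11.97) = 2(1 − Φ(2.26/√11.97)) = 2(1 − Φ(0.6532)) ≈ 0.5136

By the reflection principle for standard BM, P(τ_b ≤ t) = 2 · P(B_t ≥ b). Since B_t ~ N(0, t), P(B_t ≥ 2.26) = 1 − Φ(2.26/√t) = 1 − Φ(2.26/√11.97) = 1 − Φ(0.6532) ≈ 0.25681. Doubling: P(τ_{2.26} ≤ 11.97) ≈ 2 · 0.25681 = 0.51362 ≈ 0.5136.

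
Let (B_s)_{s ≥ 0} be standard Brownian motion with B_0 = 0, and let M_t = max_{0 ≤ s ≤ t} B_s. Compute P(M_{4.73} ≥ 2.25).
P(M_{4.73} ≥ 2.25) = 2·P(B_{4.73} ≥ 2.25) = 2(1 − Φ(2.25/√4.73)) ≈ 0.3009

By the reflection principle for Brownian motion, P(M_t ≥ a) = 2 · P(B_t ≥ a) for a ≥ 0. Since B_t ~ N(0, t), P(B_t ≥ 2.25) = 1 − Φ(2.25/√t) = 1 − Φ(2.25/√4.73) = 1 − Φ(1.0346). So
  P(M_{4.73} ≥ 2.25) = 2(1 − Φ(1.0346)) ≈ 0.3009.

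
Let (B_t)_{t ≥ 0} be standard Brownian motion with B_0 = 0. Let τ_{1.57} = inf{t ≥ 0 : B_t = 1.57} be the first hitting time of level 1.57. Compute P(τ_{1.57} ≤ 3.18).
P(τ_{1.57} ≤ 3.18) = 2(1 − Φ(1.57/√3.18)) = 2(1 − Φ(0.8804)) ≈ 0.3786

By the reflection principle for standard BM, P(τ_b ≤ t) = 2 · P(B_t ≥ b). Since B_t ~ N(0, t), P(B_t ≥ 1.57) = 1 − Φ(1.57/√t) = 1 − Φ(1.57/√3.18) = 1 − Φ(0.8804) ≈ 0.18932. Doubling: P(τ_{1.57} ≤ 3.18) ≈ 2 · 0.18932 = 0.37864 ≈ 0.3786.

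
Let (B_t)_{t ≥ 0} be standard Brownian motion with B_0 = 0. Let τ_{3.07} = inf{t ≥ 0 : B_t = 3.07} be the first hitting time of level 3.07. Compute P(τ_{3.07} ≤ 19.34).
P(τ_{3.07} ≤ 19.34) = 2(1 − Φ(3.07/√19.34)) = 2(1 − Φ(0.6981)) ≈ 0.4851

By the reflection principle for standard BM, P(τ_b ≤ t) = 2 · P(B_t ≥ b). Since B_t ~ N(0, t), P(B_t ≥ 3.07) = 1 − Φ(3.07/√t) = 1 − Φ(3.07/√19.34) = 1 − Φ(0.6981) ≈ 0.24256. Doubling: P(τ_{3.07} ≤ 19.34) ≈ 2 · 0.24256 = 0.48512 ≈ 0.4851.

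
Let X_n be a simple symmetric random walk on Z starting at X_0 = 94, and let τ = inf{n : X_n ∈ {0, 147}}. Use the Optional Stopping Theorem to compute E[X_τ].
E[X_τ] = 94

X_n is a martingale and τ is a bounded-mean stopping time (indeed τ is finite a.s. with bounded expectation since the walk is in a bounded region). By the OST, E[X_τ] = E[X_0] = 94. Equivalently: E[X_τ] = 147 · P(hit 147 first) + 0 · P(hit 0 first) = 147 · (94/147) = 94.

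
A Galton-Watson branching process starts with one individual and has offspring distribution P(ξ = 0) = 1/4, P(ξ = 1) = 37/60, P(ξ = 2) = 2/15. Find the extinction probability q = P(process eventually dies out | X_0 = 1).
q = 1

Mean offspring μ = 0·1/4 + 1·37/60 + 2·2/15 = 53/60 ≤ 1. For μ ≤ 1 with offspring not concentrated at 1, the Galton-Watson process goes extinct almost surely, so q = 1.
(Algebraic check: The pgf is f(s) = 1/4 + 37/60·s + 2/15·s². The extinction probability q is the smallest fixed point of f in [0, 1]. Setting s = f(s):
  2/15·s² + (37/60 − 1)·s + 1/4 = 0
  2/15·s² − (1/4 + 2/15)·s + 1/4 = 0
which factors as (s − 1)·(2/15·s − 1/4) = 0, giving roots s = 1 and s = (1/4)/(2/15) = 15/8. Since 15/8 ≥ 1, the smallest root in [0, 1] is s = 1.)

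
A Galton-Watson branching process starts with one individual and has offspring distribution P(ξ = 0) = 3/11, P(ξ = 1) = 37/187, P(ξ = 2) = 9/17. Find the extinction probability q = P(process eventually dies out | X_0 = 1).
q = 17/33

The pgf is f(s) = 3/11 + 37/187·s + 9/17·s². The extinction probability q is the smallest fixed point of f in [0, 1]. Setting s = f(s):
  9/17·s² + (37/187 − 1)·s + 3/11 = 0
  9/17·s² − (3/11 + 9/17)·s + 3/11 = 0
which factors as (s − 1)·(9/17·s − 3/11) = 0, giving roots s = 1 and s = (3/11)/(9/17) = 17/33.
Mean offspring μ = 37/187 + 2·9/17 = 235/187 > 1 (supercritical), so q < 1. The extinction probability is the smaller root: q = (3/11)/(9/17) = 17/33.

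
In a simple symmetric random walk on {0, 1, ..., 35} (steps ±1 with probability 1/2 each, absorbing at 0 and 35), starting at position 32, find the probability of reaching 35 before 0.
P(hit 35 before 0) = 32/35

Let u_k = P(hit 35 before 0 | start at k). Then u_0 = 0, u_35 = 1, and u_k = u_{k-1}/2 + u_{k+1}/2 for 1 ≤ k ≤ 34. This harmonic recurrence is solved by u_k = k/35, giving u_32 = 32/35.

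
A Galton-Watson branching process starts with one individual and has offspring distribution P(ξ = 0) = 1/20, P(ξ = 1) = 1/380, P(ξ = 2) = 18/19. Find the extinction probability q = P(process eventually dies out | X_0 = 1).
q = 19/360

The pgf is f(s) = 1/20 + 1/380·s + 18/19·s². The extinction probability q is the smallest fixed point of f in [0, 1]. Setting s = f(s):
  18/19·s² + (1/380 − 1)·s + 1/20 = 0
  18/19·s² − (1/20 + 18/19)·s + 1/20 = 0
which factors as (s − 1)·(18/19·s − 1/20) = 0, giving roots s = 1 and s = (1/20)/(18/19) = 19/360.
Mean offspring μ = 1/380 + 2·18/19 = 721/380 > 1 (supercritical), so q < 1. The extinction probability is the smaller root: q = (1/20)/(18/19) = 19/360.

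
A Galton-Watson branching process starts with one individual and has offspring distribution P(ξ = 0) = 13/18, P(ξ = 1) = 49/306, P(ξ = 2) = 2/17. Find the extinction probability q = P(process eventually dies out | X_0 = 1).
q = 1

Mean offspring μ = 0·13/18 + 1·49/306 + 2·2/17 = 121/306 ≤ 1. For μ ≤ 1 with offspring not concentrated at 1, the Galton-Watson process goes extinct almost surely, so q = 1.
(Algebraic check: The pgf is f(s) = 13/18 + 49/306·s + 2/17·s². The extinction probability q is the smallest fixed point of f in [0, 1]. Setting s = f(s):
  2/17·s² + (49/306 − 1)·s + 13/18 = 0
  2/17·s² − (13/18 + 2/17)·s + 13/18 = 0
which factors as (s − 1)·(2/17·s − 13/18) = 0, giving roots s = 1 and s = (13/18)/(2/17) = 221/36. Since 221/36 ≥ 1, the smallest root in [0, 1] is s = 1.)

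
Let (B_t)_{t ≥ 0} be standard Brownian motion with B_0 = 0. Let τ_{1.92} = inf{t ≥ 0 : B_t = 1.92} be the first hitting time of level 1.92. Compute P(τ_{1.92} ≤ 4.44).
P(τ_{1.92} ≤ 4.44) = 2(1 − Φ(1.92/√4.44)) = 2(1 − Φ(0.9112)) ≈ 0.3622

By the reflection principle for standard BM, P(τ_b ≤ t) = 2 · P(B_t ≥ b). Since B_t ~ N(0, t), P(B_t ≥ 1.92) = 1 − Φ(1.92/√t) = 1 − Φ(1.92/√4.44) = 1 − Φ(0.9112) ≈ 0.18110. Doubling: P(τ_{1.92} ≤ 4.44) ≈ 2 · 0.18110 = 0.36220 ≈ 0.3622.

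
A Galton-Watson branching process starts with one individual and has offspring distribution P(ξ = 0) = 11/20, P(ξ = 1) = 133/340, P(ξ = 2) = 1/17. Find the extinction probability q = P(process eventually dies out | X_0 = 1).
q = 1

Mean offspring μ = 0·11/20 + 1·133/340 + 2·1/17 = 173/340 ≤ 1. For μ ≤ 1 with offspring not concentrated at 1, the Galton-Watson process goes extinct almost surely, so q = 1.
(Algebraic check: The pgf is f(s) = 11/20 + 133/340·s + 1/17·s². The extinction probability q is the smallest fixed point of f in [0, 1]. Setting s = f(s):
  1/17·s² + (133/340 − 1)·s + 11/20 = 0
  1/17·s² − (11/20 + 1/17)·s + 11/20 = 0
which factors as (s − 1)·(1/17·s − 11/20) = 0, giving roots s = 1 and s = (11/20)/(1/17) = 187/20. Since 187/20 ≥ 1, the smallest root in [0, 1] is s = 1.)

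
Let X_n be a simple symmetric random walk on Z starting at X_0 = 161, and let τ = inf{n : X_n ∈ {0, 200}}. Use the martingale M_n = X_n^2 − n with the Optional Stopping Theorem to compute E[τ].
E[τ] = 6279

M_n = X_n^2 − n is a martingale (since E[X_{n+1}^2 | F_n] = X_n^2 + 1). By OST (τ has finite mean in a bounded region), E[M_τ] = E[M_0] = X_0^2 − 0 = 161^2 = 25921. Also E[M_τ] = E[X_τ^2] − E[τ]. The walk exits at 0 or 200, with P(hit 200 first) = 161/200, so E[X_τ^2] = 200^2 · 161/200 + 0 = 32200. Thus E[τ] = E[X_τ^2] − E[M_τ] = 32200 − 25921 = 6279 = 161(200 − 161) = 6279.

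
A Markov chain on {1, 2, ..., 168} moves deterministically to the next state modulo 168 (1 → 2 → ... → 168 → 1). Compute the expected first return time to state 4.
E[T_4 | X_0 = 4] = 168

The chain cycles deterministically, so starting at state 4 it returns in exactly 168 steps. Equivalently, the stationary distribution is uniform π_j = 1/168 for every state j, so by Kac's formula E[T_4] = 1/π_4 = 168.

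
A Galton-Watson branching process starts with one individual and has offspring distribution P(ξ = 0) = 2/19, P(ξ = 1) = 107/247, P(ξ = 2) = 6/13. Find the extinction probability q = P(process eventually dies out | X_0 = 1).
q = 13/57

The pgf is f(s) = 2/19 + 107/247·s + 6/13·s². The extinction probability q is the smallest fixed point of f in [0, 1]. Setting s = f(s):
  6/13·s² + (107/247 − 1)·s + 2/19 = 0
  6/13·s² − (2/19 + 6/13)·s + 2/19 = 0
which factors as (s − 1)·(6/13·s − 2/19) = 0, giving roots s = 1 and s = (2/19)/(6/13) = 13/57.
Mean offspring μ = 107/247 + 2·6/13 = 335/247 > 1 (supercritical), so q < 1. The extinction probability is the smaller root: q = (2/19)/(6/13) = 13/57.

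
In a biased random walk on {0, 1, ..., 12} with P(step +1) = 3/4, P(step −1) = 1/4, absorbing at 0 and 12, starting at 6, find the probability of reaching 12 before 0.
P(hit 12 before 0) = (1 − (1/3)^6) / (1 − (1/3)^12) = 729/730

Let u_k denote P(reach 12 before 0 | start at k). Boundary: u_0 = 0, u_12 = 1. Recurrence: u_k = 3/4·u_{k+1} + 1/4·u_{k-1} for 1 ≤ k ≤ 11. Try u_k = A + B·r^k with r = q/p = (1/4)/(3/4) = 1/3. Substitution satisfies the recurrence; boundary conditions give:
  u_k = (1 − r^k) / (1 − r^N) = (1 − (1/3)^6) / (1 − (1/3)^12) = 729/730.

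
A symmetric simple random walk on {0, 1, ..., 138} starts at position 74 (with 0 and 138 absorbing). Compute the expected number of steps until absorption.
E[τ | X_0 = 74] = 4736

Let v_k = E[τ | X_0 = k]. Boundary: v_0 = v_138 = 0. Recurrence: v_k = 1 + (v_{k-1} + v_{k+1})/2 for 1 ≤ k ≤ 137. The particular solution to v_k − (v_{k-1} + v_{k+1})/2 = 1 is v_k = −k^2. Adding homogeneous solution A + B k and matching boundaries gives v_k = k (138 − k). Substituting k = 74: v_74 = 74 · 64 = 4736.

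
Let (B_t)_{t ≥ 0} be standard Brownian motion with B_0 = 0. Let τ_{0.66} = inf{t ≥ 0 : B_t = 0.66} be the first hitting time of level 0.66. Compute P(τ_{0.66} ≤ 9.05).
P(τ_{0.66} ≤ 9.05) = 2(1 − Φ(0.66/√9.05)) = 2(1 − Φ(0.2194)) ≈ 0.8263

By the reflection principle for standard BM, P(τ_b ≤ t) = 2 · P(B_t ≥ b). Since B_t ~ N(0, t), P(B_t ≥ 0.66) = 1 − Φ(0.66/√t) = 1 − Φ(0.66/√9.05) = 1 − Φ(0.2194) ≈ 0.41317. Doubling: P(τ_{0.66} ≤ 9.05) ≈ 2 · 0.41317 = 0.82634 ≈ 0.8263.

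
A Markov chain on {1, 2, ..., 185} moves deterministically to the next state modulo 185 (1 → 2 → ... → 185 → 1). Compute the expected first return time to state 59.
E[T_59 | X_0 = 59] = 185

The chain cycles deterministically, so starting at state 59 it returns in exactly 185 steps. Equivalently, the stationary distribution is uniform π_j = 1/185 for every state j, so by Kac's formula E[T_59] = 1/π_59 = 185.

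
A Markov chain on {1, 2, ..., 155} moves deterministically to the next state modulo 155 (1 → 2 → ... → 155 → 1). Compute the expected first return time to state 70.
E[T_70 | X_0 = 70] = 155

The chain cycles deterministically, so starting at state 70 it returns in exactly 155 steps. Equivalently, the stationary distribution is uniform π_j = 1/155 for every state j, so by Kac's formula E[T_70] = 1/π_70 = 155.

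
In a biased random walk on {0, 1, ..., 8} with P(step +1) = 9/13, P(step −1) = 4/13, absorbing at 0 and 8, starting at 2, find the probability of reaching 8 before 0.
P(hit 8 before 0) = (1 − (4/9)^2) / (1 − (4/9)^8) = 531441/661249

Let u_k denote P(reach 8 before 0 | start at k). Boundary: u_0 = 0, u_8 = 1. Recurrence: u_k = 9/13·u_{k+1} + 4/13·u_{k-1} for 1 ≤ k ≤ 7. Try u_k = A + B·r^k with r = q/p = (4/13)/(9/13) = 4/9. Substitution satisfies the recurrence; boundary conditions give:
  u_k = (1 − r^k) / (1 − r^N) = (1 − (4/9)^2) / (1 − (4/9)^8) = 531441/661249.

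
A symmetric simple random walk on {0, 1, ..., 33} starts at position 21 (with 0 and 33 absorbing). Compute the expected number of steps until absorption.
E[τ | X_0 = 21] = 252

Let v_k = E[τ | X_0 = k]. Boundary: v_0 = v_33 = 0. Recurrence: v_k = 1 + (v_{k-1} + v_{k+1})/2 for 1 ≤ k ≤ 32. The particular solution to v_k − (v_{k-1} + v_{k+1})/2 = 1 is v_k = −k^2. Adding homogeneous solution A + B k and matching boundaries gives v_k = k (33 − k). Substituting k = 21: v_21 = 21 · 12 = 252.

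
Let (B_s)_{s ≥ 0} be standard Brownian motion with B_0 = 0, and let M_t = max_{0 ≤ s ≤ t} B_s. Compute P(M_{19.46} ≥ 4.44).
P(M_{19.46} ≥ 4.44) = 2·P(B_{19.46} ≥ 4.44) = 2(1 − Φ(4.44/√19.46)) ≈ 0.3142

By the reflection principle for Brownian motion, P(M_t ≥ a) = 2 · P(B_t ≥ a) for a ≥ 0. Since B_t ~ N(0, t), P(B_t ≥ 4.44) = 1 − Φ(4.44/√t) = 1 − Φ(4.44/√19.46) = 1 − Φ(1.0065). So
  P(M_{19.46} ≥ 4.44) = 2(1 − Φ(1.0065)) ≈ 0.3142.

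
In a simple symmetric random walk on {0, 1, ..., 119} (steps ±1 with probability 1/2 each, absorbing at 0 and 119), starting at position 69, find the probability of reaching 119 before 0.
P(hit 119 before 0) = 69/119

Let u_k = P(hit 119 before 0 | start at k). Then u_0 = 0, u_119 = 1, and u_k = u_{k-1}/2 + u_{k+1}/2 for 1 ≤ k ≤ 118. This harmonic recurrence is solved by u_k = k/119, giving u_69 = 69/119.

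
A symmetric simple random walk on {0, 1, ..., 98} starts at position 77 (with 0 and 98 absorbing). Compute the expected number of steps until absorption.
E[τ | X_0 = 77] = 1617

Let v_k = E[τ | X_0 = k]. Boundary: v_0 = v_98 = 0. Recurrence: v_k = 1 + (v_{k-1} + v_{k+1})/2 for 1 ≤ k ≤ 97. The particular solution to v_k − (v_{k-1} + v_{k+1})/2 = 1 is v_k = −k^2. Adding homogeneous solution A + B k and matching boundaries gives v_k = k (98 − k). Substituting k = 77: v_77 = 77 · 21 = 1617.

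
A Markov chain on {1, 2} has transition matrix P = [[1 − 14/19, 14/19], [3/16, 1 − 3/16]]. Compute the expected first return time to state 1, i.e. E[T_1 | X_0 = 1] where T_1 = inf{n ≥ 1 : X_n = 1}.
E[T_1 | X_0 = 1] = 1/π_1 = 281/57

For an irreducible recurrent Markov chain with stationary distribution π, E[T_i | X_0 = i] = 1/π_i (Kac's formula). Here π_1 = (3/16)/(14/19 + 3/16) = (3/16)/(281/304) = 57/281, so E[T_1 | X_0 = 1] = 1/π_1 = (14/19 + 3/16)/(3/16) = (281/304)/(3/16) = 281/57.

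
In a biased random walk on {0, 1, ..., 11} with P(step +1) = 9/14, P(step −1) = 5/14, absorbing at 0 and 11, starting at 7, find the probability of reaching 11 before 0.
P(hit 11 before 0) = (1 − (5/9)^7) / (1 − (5/9)^11) = 7717120371/7833057871

Let u_k denote P(reach 11 before 0 | start at k). Boundary: u_0 = 0, u_11 = 1. Recurrence: u_k = 9/14·u_{k+1} + 5/14·u_{k-1} for 1 ≤ k ≤ 10. Try u_k = A + B·r^k with r = q/p = (5/14)/(9/14) = 5/9. Substitution satisfies the recurrence; boundary conditions give:
  u_k = (1 − r^k) / (1 − r^N) = (1 − (5/9)^7) / (1 − (5/9)^11) = 7717120371/7833057871.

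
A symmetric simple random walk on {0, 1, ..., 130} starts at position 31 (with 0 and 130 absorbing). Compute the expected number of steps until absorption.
E[τ | X_0 = 31] = 3069

Let v_k = E[τ | X_0 = k]. Boundary: v_0 = v_130 = 0. Recurrence: v_k = 1 + (v_{k-1} + v_{k+1})/2 for 1 ≤ k ≤ 129. The particular solution to v_k − (v_{k-1} + v_{k+1})/2 = 1 is v_k = −k^2. Adding homogeneous solution A + B k and matching boundaries gives v_k = k (130 − k). Substituting k = 31: v_31 = 31 · 99 = 3069.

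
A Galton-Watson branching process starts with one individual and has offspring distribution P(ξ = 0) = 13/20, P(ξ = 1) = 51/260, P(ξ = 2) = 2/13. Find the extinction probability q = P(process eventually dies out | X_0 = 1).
q = 1

Mean offspring μ = 0·13/20 + 1·51/260 + 2·2/13 = 131/260 ≤ 1. For μ ≤ 1 with offspring not concentrated at 1, the Galton-Watson process goes extinct almost surely, so q = 1.
(Algebraic check: The pgf is f(s) = 13/20 + 51/260·s + 2/13·s². The extinction probability q is the smallest fixed point of f in [0, 1]. Setting s = f(s):
  2/13·s² + (51/260 − 1)·s + 13/20 = 0
  2/13·s² − (13/20 + 2/13)·s + 13/20 = 0
which factors as (s − 1)·(2/13·s − 13/20) = 0, giving roots s = 1 and s = (13/20)/(2/13) = 169/40. Since 169/40 ≥ 1, the smallest root in [0, 1] is s = 1.)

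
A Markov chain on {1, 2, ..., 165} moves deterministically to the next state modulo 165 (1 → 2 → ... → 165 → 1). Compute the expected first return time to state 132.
E[T_132 | X_0 = 132] = 165

The chain cycles deterministically, so starting at state 132 it returns in exactly 165 steps. Equivalently, the stationary distribution is uniform π_j = 1/165 for every state j, so by Kac's formula E[T_132] = 1/π_132 = 165.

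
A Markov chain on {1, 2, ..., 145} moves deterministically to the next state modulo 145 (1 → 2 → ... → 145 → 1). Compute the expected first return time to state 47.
E[T_47 | X_0 = 47] = 145

The chain cycles deterministically, so starting at state 47 it returns in exactly 145 steps. Equivalently, the stationary distribution is uniform π_j = 1/145 for every state j, so by Kac's formula E[T_47] = 1/π_47 = 145.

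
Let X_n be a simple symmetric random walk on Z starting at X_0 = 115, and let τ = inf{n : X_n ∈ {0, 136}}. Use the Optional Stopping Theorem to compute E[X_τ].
E[X_τ] = 115

X_n is a martingale and τ is a bounded-mean stopping time (indeed τ is finite a.s. with bounded expectation since the walk is in a bounded region). By the OST, E[X_τ] = E[X_0] = 115. Equivalently: E[X_τ] = 136 · P(hit 136 first) + 0 · P(hit 0 first) = 136 · (115/136) = 115.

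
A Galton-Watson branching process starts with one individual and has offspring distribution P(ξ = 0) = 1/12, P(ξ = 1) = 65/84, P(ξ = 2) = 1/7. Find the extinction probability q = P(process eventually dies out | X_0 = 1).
q = 7/12

The pgf is f(s) = 1/12 + 65/84·s + 1/7·s². The extinction probability q is the smallest fixed point of f in [0, 1]. Setting s = f(s):
  1/7·s² + (65/84 − 1)·s + 1/12 = 0
  1/7·s² − (1/12 + 1/7)·s + 1/12 = 0
which factors as (s − 1)·(1/7·s − 1/12) = 0, giving roots s = 1 and s = (1/12)/(1/7) = 7/12.
Mean offspring μ = 65/84 + 2·1/7 = 89/84 > 1 (supercritical), so q < 1. The extinction probability is the smaller root: q = (1/12)/(1/7) = 7/12.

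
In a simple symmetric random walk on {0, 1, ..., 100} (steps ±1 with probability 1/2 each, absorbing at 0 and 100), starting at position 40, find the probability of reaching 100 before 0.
P(hit 100 before 0) = 40/100 = 2/5

Let u_k = P(hit 100 before 0 | start at k). Then u_0 = 0, u_100 = 1, and u_k = u_{k-1}/2 + u_{k+1}/2 for 1 ≤ k ≤ 99. This harmonic recurrence is solved by u_k = k/100, giving u_40 = 40/100 = 2/5.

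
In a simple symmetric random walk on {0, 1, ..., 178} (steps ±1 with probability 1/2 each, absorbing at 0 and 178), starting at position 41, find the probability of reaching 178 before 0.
P(hit 178 before 0) = 41/178

Let u_k = P(hit 178 before 0 | start at k). Then u_0 = 0, u_178 = 1, and u_k = u_{k-1}/2 + u_{k+1}/2 for 1 ≤ k ≤ 177. This harmonic recurrence is solved by u_k = k/178, giving u_41 = 41/178.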